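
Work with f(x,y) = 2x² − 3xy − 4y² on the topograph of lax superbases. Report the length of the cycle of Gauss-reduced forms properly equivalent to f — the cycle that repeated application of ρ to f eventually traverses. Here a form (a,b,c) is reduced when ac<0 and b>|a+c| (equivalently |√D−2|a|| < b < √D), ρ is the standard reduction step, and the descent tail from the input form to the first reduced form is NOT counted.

D = 41, ⌊√D⌋ = 6
descent: ρ → (-4,3,2)  [lands on river]
river: ρ → (2,5,-2)
river: ρ → (-2,3,4)
river: ρ → (4,5,-1)
river: ρ → (-1,5,4)
river: ρ → (4,3,-2)
river: ρ → (-2,5,2)
river: ρ → (2,3,-4)
river: ρ → (-4,5,1)
river: ρ → (1,5,-4)
ρ-cycle length = 10 (tail of 1 descent step not counted)

10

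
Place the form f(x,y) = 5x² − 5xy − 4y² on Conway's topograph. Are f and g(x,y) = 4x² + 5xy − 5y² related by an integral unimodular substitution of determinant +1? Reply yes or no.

D₁ = 105, D₂ = 105
river cycle of f (length 6): (-4, 5, 5), (5, 5, -4), (-4, 3, 6), (6, 9, -1), (-1, 9, 6), (6, 3, -4)
river cycle of g (length 6): (-5, 5, 4), (4, 3, -6), (-6, 9, 1), (1, 9, -6), (-6, 3, 4), (4, 5, -5)
cycles differ ⇒ inequivalent

no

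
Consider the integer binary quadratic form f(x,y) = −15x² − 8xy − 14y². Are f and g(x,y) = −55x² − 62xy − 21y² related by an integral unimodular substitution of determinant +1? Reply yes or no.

D₁ = -776, D₂ = -776
f is negative-definite; reduce −f:
−f: flip: (15,8,14)→(14,-8,15)
−f: reduced (well bottom): (14,-8,15) with a≤c, −a<b≤a
flip sign back: reduced form of f is (-14,8,-15)
g is negative-definite; reduce −g:
−g: translate: b→-48 (≡62 mod 110), so (55,62,21)→(55,-48,14)
−g: flip: (55,-48,14)→(14,48,55)
−g: translate: b→-8 (≡48 mod 28), so (14,48,55)→(14,-8,15)
−g: reduced (well bottom): (14,-8,15) with a≤c, −a<b≤a
flip sign back: reduced form of g is (-14,8,-15)
reduced forms (-14, 8, -15) vs (-14, 8, -15) ⇒ equivalent

yes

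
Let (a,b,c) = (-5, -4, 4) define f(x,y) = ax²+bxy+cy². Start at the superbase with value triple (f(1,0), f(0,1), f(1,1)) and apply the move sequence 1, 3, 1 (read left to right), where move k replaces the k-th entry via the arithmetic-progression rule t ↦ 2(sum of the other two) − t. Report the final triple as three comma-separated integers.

start (-5,4,-5) = (f(1,0),f(0,1),f(1,1))
replace slot 1: 2·(4+(-5)) − (-5) = 3 → (3,4,-5)
replace slot 3: 2·(3+4) − (-5) = 19 → (3,4,19)
replace slot 1: 2·(4+19) − 3 = 43 → (43,4,19)

43,4,19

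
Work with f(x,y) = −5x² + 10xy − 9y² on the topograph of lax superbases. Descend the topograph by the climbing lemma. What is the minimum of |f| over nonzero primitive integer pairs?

translate: b→0 (≡-10 mod 10), so (5,-10,9)→(5,0,4)
flip: (5,0,4)→(4,0,5)
reduced (well bottom): (4,0,5) with a≤c, −a<b≤a
well minimum |f| = |-4| = 4 (negative-definite)

4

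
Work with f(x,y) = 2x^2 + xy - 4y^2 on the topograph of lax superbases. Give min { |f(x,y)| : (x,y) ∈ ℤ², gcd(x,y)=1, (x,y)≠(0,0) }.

descent: ρ → (-4,-1,2)
descent: ρ → (2,5,-1)  [lands on river]
river: ρ → (-1,5,2)
river: ρ → (2,3,-3)
river: ρ → (-3,3,2)
closes: descent 2, river 4
min |a| on river = 1

1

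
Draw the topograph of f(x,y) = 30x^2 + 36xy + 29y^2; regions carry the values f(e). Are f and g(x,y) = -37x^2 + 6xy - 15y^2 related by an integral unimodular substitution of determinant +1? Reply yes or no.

D₁ = -2184, D₂ = -2184
f: translate: b→-24 (≡36 mod 60), so (30,36,29)→(30,-24,23)
f: flip: (30,-24,23)→(23,24,30)
f: translate: b→-22 (≡24 mod 46), so (23,24,30)→(23,-22,29)
f: reduced (well bottom): (23,-22,29) with a≤c, −a<b≤a
g is negative-definite; reduce −g:
−g: flip: (37,-6,15)→(15,6,37)
−g: reduced (well bottom): (15,6,37) with a≤c, −a<b≤a
flip sign back: reduced form of g is (-15,-6,-37)
reduced forms (23, -22, 29) vs (-15, -6, -37) ⇒ inequivalent

no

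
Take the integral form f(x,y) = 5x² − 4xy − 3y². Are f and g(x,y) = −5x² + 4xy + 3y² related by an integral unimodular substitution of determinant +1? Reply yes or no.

D₁ = 76, D₂ = 76
river cycle of f (length 6): (-3, 4, 5), (5, 6, -2), (-2, 6, 5), (5, 4, -3), (-3, 8, 1), (1, 8, -3)
river cycle of g (length 6): (3, 8, -1), (-1, 8, 3), (3, 4, -5), (-5, 6, 2), (2, 6, -5), (-5, 4, 3)
cycles differ ⇒ inequivalent

no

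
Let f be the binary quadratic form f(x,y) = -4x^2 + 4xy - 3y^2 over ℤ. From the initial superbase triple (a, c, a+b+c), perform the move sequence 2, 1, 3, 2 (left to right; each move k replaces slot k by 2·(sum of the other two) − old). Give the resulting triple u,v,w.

start (-4,-3,-3) = (f(1,0),f(0,1),f(1,1))
replace slot 2: 2·((-4)+(-3)) − (-3) = -11 → (-4,-11,-3)
replace slot 1: 2·((-11)+(-3)) − (-4) = -24 → (-24,-11,-3)
replace slot 3: 2·((-24)+(-11)) − (-3) = -67 → (-24,-11,-67)
replace slot 2: 2·((-24)+(-67)) − (-11) = -171 → (-24,-171,-67)

-24,-171,-67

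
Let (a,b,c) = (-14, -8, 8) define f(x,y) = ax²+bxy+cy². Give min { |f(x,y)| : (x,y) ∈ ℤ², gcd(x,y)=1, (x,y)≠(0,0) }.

descent: ρ → (8,8,-14)  [lands on river]
river: ρ → (-14,20,2)
river: ρ → (2,20,-14)
river: ρ → (-14,8,8)
closes: descent 1, river 4
min |a| on river = 2

2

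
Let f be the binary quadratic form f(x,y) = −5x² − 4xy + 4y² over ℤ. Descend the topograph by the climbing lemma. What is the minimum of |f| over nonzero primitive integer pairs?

descent: ρ → (4,4,-5)  [lands on river]
river: ρ → (-5,6,3)
river: ρ → (3,6,-5)
river: ρ → (-5,4,4)
closes: descent 1, river 4
min |a| on river = 3

3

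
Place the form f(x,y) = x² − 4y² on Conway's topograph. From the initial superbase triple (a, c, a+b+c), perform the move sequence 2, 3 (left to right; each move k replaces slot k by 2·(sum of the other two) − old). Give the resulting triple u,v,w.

start (1,-4,-3) = (f(1,0),f(0,1),f(1,1))
replace slot 2: 2·(1+(-3)) − (-4) = 0 → (1,0,-3)
replace slot 3: 2·(1+0) − (-3) = 5 → (1,0,5)

1,0,5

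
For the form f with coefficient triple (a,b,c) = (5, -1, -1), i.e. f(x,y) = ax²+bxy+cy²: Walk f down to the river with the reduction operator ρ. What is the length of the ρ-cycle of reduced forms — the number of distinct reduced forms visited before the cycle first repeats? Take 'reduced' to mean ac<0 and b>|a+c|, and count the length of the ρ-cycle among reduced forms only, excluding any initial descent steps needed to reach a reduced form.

D = 21, ⌊√D⌋ = 4
descent: ρ → (-1,3,3)  [lands on river]
river: ρ → (3,3,-1)
ρ-cycle length = 2 (tail of 1 descent step not counted)

2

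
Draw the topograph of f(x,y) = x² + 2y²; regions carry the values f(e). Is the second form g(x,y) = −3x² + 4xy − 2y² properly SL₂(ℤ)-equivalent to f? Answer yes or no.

D₁ = -8, D₂ = -8
f: reduced (well bottom): (1,0,2) with a≤c, −a<b≤a
g is negative-definite; reduce −g:
−g: translate: b→2 (≡-4 mod 6), so (3,-4,2)→(3,2,1)
−g: flip: (3,2,1)→(1,-2,3)
−g: translate: b→0 (≡-2 mod 2), so (1,-2,3)→(1,0,2)
−g: reduced (well bottom): (1,0,2) with a≤c, −a<b≤a
flip sign back: reduced form of g is (-1,0,-2)
reduced forms (1, 0, 2) vs (-1, 0, -2) ⇒ inequivalent

no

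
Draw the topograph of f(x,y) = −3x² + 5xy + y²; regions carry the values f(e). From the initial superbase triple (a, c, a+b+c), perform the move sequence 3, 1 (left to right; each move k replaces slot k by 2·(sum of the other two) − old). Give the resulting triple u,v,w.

start (-3,1,3) = (f(1,0),f(0,1),f(1,1))
replace slot 3: 2·((-3)+1) − 3 = -7 → (-3,1,-7)
replace slot 1: 2·(1+(-7)) − (-3) = -9 → (-9,1,-7)

-9,1,-7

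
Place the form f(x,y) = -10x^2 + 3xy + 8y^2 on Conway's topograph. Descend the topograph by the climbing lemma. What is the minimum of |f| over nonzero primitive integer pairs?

river: ρ → (8,13,-5)
river: ρ → (-5,17,2)
river: ρ → (2,15,-13)
river: ρ → (-13,11,4)
river: ρ → (4,13,-10)
river: ρ → (-10,7,7)
river: ρ → (7,7,-10)
river: ρ → (-10,13,4)
river: ρ → (4,11,-13)
river: ρ → (-13,15,2)
river: ρ → (2,17,-5)
river: ρ → (-5,13,8)
river: ρ → (8,3,-10)
river: ρ → (-10,17,1)
river: ρ → (1,17,-10)
river: ρ → (-10,3,8)
closes: descent 0, river 16
min |a| on river = 1

1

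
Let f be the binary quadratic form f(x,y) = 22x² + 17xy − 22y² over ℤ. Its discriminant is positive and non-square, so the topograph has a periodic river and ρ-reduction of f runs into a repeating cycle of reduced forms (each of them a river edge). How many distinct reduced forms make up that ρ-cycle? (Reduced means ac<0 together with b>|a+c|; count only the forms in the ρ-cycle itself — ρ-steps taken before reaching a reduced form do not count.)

D = 2225, ⌊√D⌋ = 47
river: ρ → (-22,27,17)
river: ρ → (17,41,-8)
river: ρ → (-8,39,22)
river: ρ → (22,5,-25)
river: ρ → (-25,45,2)
river: ρ → (2,47,-2)
river: ρ → (-2,45,25)
river: ρ → (25,5,-22)
river: ρ → (-22,39,8)
river: ρ → (8,41,-17)
river: ρ → (-17,27,22)
river: ρ → (22,17,-22)
ρ-cycle length = 12 (tail of 0 descent steps not counted)

12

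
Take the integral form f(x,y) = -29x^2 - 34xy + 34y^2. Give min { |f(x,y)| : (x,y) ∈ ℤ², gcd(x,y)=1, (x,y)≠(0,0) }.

descent: ρ → (34,34,-29)  [lands on river]
river: ρ → (-29,24,39)
river: ρ → (39,54,-14)
river: ρ → (-14,58,31)
river: ρ → (31,66,-6)
river: ρ → (-6,66,31)
river: ρ → (31,58,-14)
river: ρ → (-14,54,39)
river: ρ → (39,24,-29)
river: ρ → (-29,34,34)
closes: descent 1, river 10
min |a| on river = 6

6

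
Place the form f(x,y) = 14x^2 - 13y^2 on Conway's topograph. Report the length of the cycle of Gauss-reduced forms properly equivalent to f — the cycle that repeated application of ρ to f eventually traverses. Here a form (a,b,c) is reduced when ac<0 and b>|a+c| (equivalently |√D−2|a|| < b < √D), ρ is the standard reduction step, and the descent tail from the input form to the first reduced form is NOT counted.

D = 728, ⌊√D⌋ = 26
descent: ρ → (-13,26,1)  [lands on river]
river: ρ → (1,26,-13)
ρ-cycle length = 2 (tail of 1 descent step not counted)

2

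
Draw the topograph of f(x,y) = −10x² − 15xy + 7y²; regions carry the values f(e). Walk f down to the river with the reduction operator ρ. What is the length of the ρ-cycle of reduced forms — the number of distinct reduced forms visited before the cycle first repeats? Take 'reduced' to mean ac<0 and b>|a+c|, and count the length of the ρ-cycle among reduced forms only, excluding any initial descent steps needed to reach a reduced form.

D = 505, ⌊√D⌋ = 22
descent: ρ → (7,15,-10)  [lands on river]
river: ρ → (-10,5,12)
river: ρ → (12,19,-3)
river: ρ → (-3,17,18)
river: ρ → (18,19,-2)
river: ρ → (-2,21,8)
river: ρ → (8,11,-12)
river: ρ → (-12,13,7)
ρ-cycle length = 8 (tail of 1 descent step not counted)

8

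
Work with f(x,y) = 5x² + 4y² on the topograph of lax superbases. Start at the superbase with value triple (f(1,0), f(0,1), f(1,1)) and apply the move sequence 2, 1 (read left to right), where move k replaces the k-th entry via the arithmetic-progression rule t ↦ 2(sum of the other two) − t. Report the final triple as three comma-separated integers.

start (5,4,9) = (f(1,0),f(0,1),f(1,1))
replace slot 2: 2·(5+9) − 4 = 24 → (5,24,9)
replace slot 1: 2·(24+9) − 5 = 61 → (61,24,9)

61,24,9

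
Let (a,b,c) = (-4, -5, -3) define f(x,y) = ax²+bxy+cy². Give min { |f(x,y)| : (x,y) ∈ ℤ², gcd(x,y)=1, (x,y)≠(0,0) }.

translate: b→-3 (≡5 mod 8), so (4,5,3)→(4,-3,2)
flip: (4,-3,2)→(2,3,4)
translate: b→-1 (≡3 mod 4), so (2,3,4)→(2,-1,3)
reduced (well bottom): (2,-1,3) with a≤c, −a<b≤a
well minimum |f| = |-2| = 2 (negative-definite)

2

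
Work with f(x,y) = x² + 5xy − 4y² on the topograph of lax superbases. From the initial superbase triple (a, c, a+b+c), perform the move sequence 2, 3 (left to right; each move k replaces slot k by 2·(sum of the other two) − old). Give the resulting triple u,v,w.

start (1,-4,2) = (f(1,0),f(0,1),f(1,1))
replace slot 2: 2·(1+2) − (-4) = 10 → (1,10,2)
replace slot 3: 2·(1+10) − 2 = 20 → (1,10,20)

1,10,20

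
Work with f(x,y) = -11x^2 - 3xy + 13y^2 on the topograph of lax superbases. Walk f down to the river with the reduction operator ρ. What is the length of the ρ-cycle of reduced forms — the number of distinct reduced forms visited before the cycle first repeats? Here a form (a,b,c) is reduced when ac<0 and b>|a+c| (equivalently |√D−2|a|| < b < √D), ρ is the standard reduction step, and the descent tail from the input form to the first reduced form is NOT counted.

D = 581, ⌊√D⌋ = 24
descent: ρ → (13,3,-11)  [lands on river]
river: ρ → (-11,19,5)
river: ρ → (5,21,-7)
river: ρ → (-7,21,5)
river: ρ → (5,19,-11)
river: ρ → (-11,3,13)
river: ρ → (13,23,-1)
river: ρ → (-1,23,13)
ρ-cycle length = 8 (tail of 1 descent step not counted)

8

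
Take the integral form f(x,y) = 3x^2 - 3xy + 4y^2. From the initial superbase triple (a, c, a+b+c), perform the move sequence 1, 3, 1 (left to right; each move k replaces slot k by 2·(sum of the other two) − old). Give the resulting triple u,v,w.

start (3,4,4) = (f(1,0),f(0,1),f(1,1))
replace slot 1: 2·(4+4) − 3 = 13 → (13,4,4)
replace slot 3: 2·(13+4) − 4 = 30 → (13,4,30)
replace slot 1: 2·(4+30) − 13 = 55 → (55,4,30)

55,4,30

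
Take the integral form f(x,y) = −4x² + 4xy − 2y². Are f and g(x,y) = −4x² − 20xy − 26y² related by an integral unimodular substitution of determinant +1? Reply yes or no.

D₁ = -16, D₂ = -16
f is negative-definite; reduce −f:
−f: translate: b→4 (≡-4 mod 8), so (4,-4,2)→(4,4,2)
−f: flip: (4,4,2)→(2,-4,4)
−f: translate: b→0 (≡-4 mod 4), so (2,-4,4)→(2,0,2)
−f: reduced (well bottom): (2,0,2) with a≤c, −a<b≤a
flip sign back: reduced form of f is (-2,0,-2)
g is negative-definite; reduce −g:
−g: translate: b→4 (≡20 mod 8), so (4,20,26)→(4,4,2)
−g: flip: (4,4,2)→(2,-4,4)
−g: translate: b→0 (≡-4 mod 4), so (2,-4,4)→(2,0,2)
−g: reduced (well bottom): (2,0,2) with a≤c, −a<b≤a
flip sign back: reduced form of g is (-2,0,-2)
reduced forms (-2, 0, -2) vs (-2, 0, -2) ⇒ equivalent

yes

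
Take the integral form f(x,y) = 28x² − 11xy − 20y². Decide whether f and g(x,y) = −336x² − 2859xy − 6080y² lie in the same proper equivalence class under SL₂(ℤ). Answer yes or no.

D₁ = 2361, D₂ = 2361
river cycle of f (length 58): (-20, 11, 28), (28, 45, -3), (-3, 45, 28), (28, 11, -20), (-20, 29, 19), (19, 47, -2), (-2, 45, 42), (42, 39, -5), (-5, 41, 34), (34, 27, -12), … (48 more)
river cycle of g (length 58): (-20, 11, 28), (28, 45, -3), (-3, 45, 28), (28, 11, -20), (-20, 29, 19), (19, 47, -2), (-2, 45, 42), (42, 39, -5), (-5, 41, 34), (34, 27, -12), … (48 more)
cycles coincide ⇒ equivalent

yes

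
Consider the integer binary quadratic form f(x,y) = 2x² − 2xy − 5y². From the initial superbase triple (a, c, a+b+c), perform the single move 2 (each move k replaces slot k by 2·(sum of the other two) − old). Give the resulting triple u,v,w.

start (2,-5,-5) = (f(1,0),f(0,1),f(1,1))
replace slot 2: 2·(2+(-5)) − (-5) = -1 → (2,-1,-5)

2,-1,-5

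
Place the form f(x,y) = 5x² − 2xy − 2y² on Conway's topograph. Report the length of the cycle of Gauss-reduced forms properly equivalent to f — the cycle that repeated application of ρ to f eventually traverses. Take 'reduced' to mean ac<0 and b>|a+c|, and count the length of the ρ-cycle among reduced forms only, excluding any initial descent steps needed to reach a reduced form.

D = 44, ⌊√D⌋ = 6
descent: ρ → (-2,6,1)  [lands on river]
river: ρ → (1,6,-2)
ρ-cycle length = 2 (tail of 1 descent step not counted)

2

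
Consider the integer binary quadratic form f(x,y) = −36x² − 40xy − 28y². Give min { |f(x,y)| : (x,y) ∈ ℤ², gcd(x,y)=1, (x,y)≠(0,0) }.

translate: b→-32 (≡40 mod 72), so (36,40,28)→(36,-32,24)
flip: (36,-32,24)→(24,32,36)
translate: b→-16 (≡32 mod 48), so (24,32,36)→(24,-16,28)
reduced (well bottom): (24,-16,28) with a≤c, −a<b≤a
well minimum |f| = |-24| = 24 (negative-definite)

24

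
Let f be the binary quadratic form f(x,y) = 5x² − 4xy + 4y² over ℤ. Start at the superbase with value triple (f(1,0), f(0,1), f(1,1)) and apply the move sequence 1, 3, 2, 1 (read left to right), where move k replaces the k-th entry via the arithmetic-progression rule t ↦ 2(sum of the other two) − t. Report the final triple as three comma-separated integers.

start (5,4,5) = (f(1,0),f(0,1),f(1,1))
replace slot 1: 2·(4+5) − 5 = 13 → (13,4,5)
replace slot 3: 2·(13+4) − 5 = 29 → (13,4,29)
replace slot 2: 2·(13+29) − 4 = 80 → (13,80,29)
replace slot 1: 2·(80+29) − 13 = 205 → (205,80,29)

205,80,29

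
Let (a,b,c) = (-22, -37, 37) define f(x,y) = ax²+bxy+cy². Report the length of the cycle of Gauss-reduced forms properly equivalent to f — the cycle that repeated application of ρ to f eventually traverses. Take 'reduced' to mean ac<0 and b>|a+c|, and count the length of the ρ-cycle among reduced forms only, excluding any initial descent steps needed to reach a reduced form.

D = 4625, ⌊√D⌋ = 68
descent: ρ → (37,37,-22)  [lands on river]
river: ρ → (-22,51,23)
river: ρ → (23,41,-32)
river: ρ → (-32,23,32)
river: ρ → (32,41,-23)
river: ρ → (-23,51,22)
river: ρ → (22,37,-37)
river: ρ → (-37,37,22)
river: ρ → (22,51,-23)
river: ρ → (-23,41,32)
river: ρ → (32,23,-32)
river: ρ → (-32,41,23)
river: ρ → (23,51,-22)
river: ρ → (-22,37,37)
ρ-cycle length = 14 (tail of 1 descent step not counted)

14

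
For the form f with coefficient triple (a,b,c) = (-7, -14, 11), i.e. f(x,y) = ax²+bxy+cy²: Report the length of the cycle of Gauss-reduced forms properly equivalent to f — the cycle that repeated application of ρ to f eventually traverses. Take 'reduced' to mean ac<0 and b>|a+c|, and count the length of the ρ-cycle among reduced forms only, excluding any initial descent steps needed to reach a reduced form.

D = 504, ⌊√D⌋ = 22
descent: ρ → (11,14,-7)  [lands on river]
river: ρ → (-7,14,11)
river: ρ → (11,8,-10)
river: ρ → (-10,12,9)
river: ρ → (9,6,-13)
river: ρ → (-13,20,2)
river: ρ → (2,20,-13)
river: ρ → (-13,6,9)
river: ρ → (9,12,-10)
river: ρ → (-10,8,11)
ρ-cycle length = 10 (tail of 1 descent step not counted)

10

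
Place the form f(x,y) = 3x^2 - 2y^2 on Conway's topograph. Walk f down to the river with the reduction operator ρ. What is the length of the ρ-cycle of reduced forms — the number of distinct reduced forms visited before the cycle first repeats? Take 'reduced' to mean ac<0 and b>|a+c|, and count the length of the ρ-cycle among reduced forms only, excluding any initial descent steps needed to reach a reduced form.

D = 24, ⌊√D⌋ = 4
descent: ρ → (-2,4,1)  [lands on river]
river: ρ → (1,4,-2)
ρ-cycle length = 2 (tail of 1 descent step not counted)

2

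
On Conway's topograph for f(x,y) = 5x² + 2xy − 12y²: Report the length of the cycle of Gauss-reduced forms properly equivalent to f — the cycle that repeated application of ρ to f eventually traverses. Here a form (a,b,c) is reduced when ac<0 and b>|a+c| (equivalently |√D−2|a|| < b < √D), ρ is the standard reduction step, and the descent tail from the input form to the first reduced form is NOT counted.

D = 244, ⌊√D⌋ = 15
descent: ρ → (-12,-2,5)
descent: ρ → (5,12,-5)  [lands on river]
river: ρ → (-5,8,9)
river: ρ → (9,10,-4)
river: ρ → (-4,14,3)
river: ρ → (3,10,-12)
river: ρ → (-12,14,1)
river: ρ → (1,14,-12)
river: ρ → (-12,10,3)
river: ρ → (3,14,-4)
river: ρ → (-4,10,9)
river: ρ → (9,8,-5)
river: ρ → (-5,12,5)
river: ρ → (5,8,-9)
river: ρ → (-9,10,4)
river: ρ → (4,14,-3)
river: ρ → (-3,10,12)
river: ρ → (12,14,-1)
river: ρ → (-1,14,12)
river: ρ → (12,10,-3)
river: ρ → (-3,14,4)
river: ρ → (4,10,-9)
river: ρ → (-9,8,5)
ρ-cycle length = 22 (tail of 2 descent steps not counted)

22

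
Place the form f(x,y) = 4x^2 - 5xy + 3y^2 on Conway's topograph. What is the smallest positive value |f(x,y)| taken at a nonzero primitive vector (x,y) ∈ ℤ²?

translate: b→3 (≡-5 mod 8), so (4,-5,3)→(4,3,2)
flip: (4,3,2)→(2,-3,4)
translate: b→1 (≡-3 mod 4), so (2,-3,4)→(2,1,3)
reduced (well bottom): (2,1,3) with a≤c, −a<b≤a
well minimum = a = 2

2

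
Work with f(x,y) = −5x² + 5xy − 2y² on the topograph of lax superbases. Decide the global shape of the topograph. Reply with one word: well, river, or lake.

D = b²−4ac = 5² − 4·(-5)·(-2) = -15
D < 0 ⇒ definite ⇒ every region one sign ⇒ single well

well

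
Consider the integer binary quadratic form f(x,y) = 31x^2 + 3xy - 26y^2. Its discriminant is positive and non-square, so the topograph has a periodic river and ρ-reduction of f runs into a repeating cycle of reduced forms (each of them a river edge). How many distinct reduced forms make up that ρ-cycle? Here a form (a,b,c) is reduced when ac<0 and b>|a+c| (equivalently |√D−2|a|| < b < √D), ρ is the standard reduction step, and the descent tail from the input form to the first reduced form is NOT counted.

D = 3233, ⌊√D⌋ = 56
descent: ρ → (-26,49,8)  [lands on river]
river: ρ → (8,47,-32)
river: ρ → (-32,17,23)
river: ρ → (23,29,-26)
river: ρ → (-26,23,26)
river: ρ → (26,29,-23)
river: ρ → (-23,17,32)
river: ρ → (32,47,-8)
river: ρ → (-8,49,26)
river: ρ → (26,55,-2)
river: ρ → (-2,53,53)
river: ρ → (53,53,-2)
river: ρ → (-2,55,26)
river: ρ → (26,49,-8)
river: ρ → (-8,47,32)
river: ρ → (32,17,-23)
river: ρ → (-23,29,26)
river: ρ → (26,23,-26)
river: ρ → (-26,29,23)
river: ρ → (23,17,-32)
river: ρ → (-32,47,8)
river: ρ → (8,49,-26)
river: ρ → (-26,55,2)
river: ρ → (2,53,-53)
river: ρ → (-53,53,2)
river: ρ → (2,55,-26)
ρ-cycle length = 26 (tail of 1 descent step not counted)

26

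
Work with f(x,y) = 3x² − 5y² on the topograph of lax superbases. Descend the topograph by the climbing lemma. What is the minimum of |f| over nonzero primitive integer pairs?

descent: ρ → (-5,0,3)
descent: ρ → (3,6,-2)  [lands on river]
river: ρ → (-2,6,3)
closes: descent 2, river 2
min |a| on river = 2

2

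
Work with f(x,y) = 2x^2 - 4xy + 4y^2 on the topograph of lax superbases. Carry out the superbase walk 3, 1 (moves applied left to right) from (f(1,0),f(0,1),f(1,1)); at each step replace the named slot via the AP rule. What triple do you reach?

start (2,4,2) = (f(1,0),f(0,1),f(1,1))
replace slot 3: 2·(2+4) − 2 = 10 → (2,4,10)
replace slot 1: 2·(4+10) − 2 = 26 → (26,4,10)

26,4,10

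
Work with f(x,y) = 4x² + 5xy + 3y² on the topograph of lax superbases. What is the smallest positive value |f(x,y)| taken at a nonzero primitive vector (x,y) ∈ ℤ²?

translate: b→-3 (≡5 mod 8), so (4,5,3)→(4,-3,2)
flip: (4,-3,2)→(2,3,4)
translate: b→-1 (≡3 mod 4), so (2,3,4)→(2,-1,3)
reduced (well bottom): (2,-1,3) with a≤c, −a<b≤a
well minimum = a = 2

2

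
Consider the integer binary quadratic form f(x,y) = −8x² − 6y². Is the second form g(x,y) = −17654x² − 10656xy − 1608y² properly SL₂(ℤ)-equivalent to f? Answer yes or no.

D₁ = -192, D₂ = -192
f is negative-definite; reduce −f:
−f: flip: (8,0,6)→(6,0,8)
−f: reduced (well bottom): (6,0,8) with a≤c, −a<b≤a
flip sign back: reduced form of f is (-6,0,-8)
g is negative-definite; reduce −g:
−g: flip: (17654,10656,1608)→(1608,-10656,17654)
−g: translate: b→-1008 (≡-10656 mod 3216), so (1608,-10656,17654)→(1608,-1008,158)
−g: flip: (1608,-1008,158)→(158,1008,1608)
−g: translate: b→60 (≡1008 mod 316), so (158,1008,1608)→(158,60,6)
−g: flip: (158,60,6)→(6,-60,158)
−g: translate: b→0 (≡-60 mod 12), so (6,-60,158)→(6,0,8)
−g: reduced (well bottom): (6,0,8) with a≤c, −a<b≤a
flip sign back: reduced form of g is (-6,0,-8)
reduced forms (-6, 0, -8) vs (-6, 0, -8) ⇒ equivalent

yes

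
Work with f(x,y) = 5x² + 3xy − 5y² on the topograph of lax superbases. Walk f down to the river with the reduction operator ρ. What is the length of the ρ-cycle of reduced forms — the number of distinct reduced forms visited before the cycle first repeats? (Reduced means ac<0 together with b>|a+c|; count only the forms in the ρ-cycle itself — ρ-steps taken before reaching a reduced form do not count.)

D = 109, ⌊√D⌋ = 10
river: ρ → (-5,7,3)
river: ρ → (3,5,-7)
river: ρ → (-7,9,1)
river: ρ → (1,9,-7)
river: ρ → (-7,5,3)
river: ρ → (3,7,-5)
river: ρ → (-5,3,5)
river: ρ → (5,7,-3)
river: ρ → (-3,5,7)
river: ρ → (7,9,-1)
river: ρ → (-1,9,7)
river: ρ → (7,5,-3)
river: ρ → (-3,7,5)
river: ρ → (5,3,-5)
ρ-cycle length = 14 (tail of 0 descent steps not counted)

14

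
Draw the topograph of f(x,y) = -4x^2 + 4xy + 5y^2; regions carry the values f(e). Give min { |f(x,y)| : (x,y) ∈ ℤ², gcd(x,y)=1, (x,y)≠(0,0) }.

river: ρ → (5,6,-3)
river: ρ → (-3,6,5)
river: ρ → (5,4,-4)
river: ρ → (-4,4,5)
closes: descent 0, river 4
min |a| on river = 3

3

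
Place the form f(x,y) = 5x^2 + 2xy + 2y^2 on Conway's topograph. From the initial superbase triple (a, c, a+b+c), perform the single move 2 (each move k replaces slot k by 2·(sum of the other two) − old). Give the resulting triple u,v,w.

start (5,2,9) = (f(1,0),f(0,1),f(1,1))
replace slot 2: 2·(5+9) − 2 = 26 → (5,26,9)

5,26,9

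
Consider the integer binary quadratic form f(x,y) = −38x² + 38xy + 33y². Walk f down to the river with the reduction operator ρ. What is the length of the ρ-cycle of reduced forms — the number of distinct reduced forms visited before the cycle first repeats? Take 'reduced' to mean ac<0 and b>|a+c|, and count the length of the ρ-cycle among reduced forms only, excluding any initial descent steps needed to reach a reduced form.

D = 6460, ⌊√D⌋ = 80
river: ρ → (33,28,-43)
river: ρ → (-43,58,18)
river: ρ → (18,50,-55)
river: ρ → (-55,60,13)
river: ρ → (13,70,-30)
river: ρ → (-30,50,33)
river: ρ → (33,16,-47)
river: ρ → (-47,78,2)
river: ρ → (2,78,-47)
river: ρ → (-47,16,33)
river: ρ → (33,50,-30)
river: ρ → (-30,70,13)
river: ρ → (13,60,-55)
river: ρ → (-55,50,18)
river: ρ → (18,58,-43)
river: ρ → (-43,28,33)
river: ρ → (33,38,-38)
river: ρ → (-38,38,33)
ρ-cycle length = 18 (tail of 0 descent steps not counted)

18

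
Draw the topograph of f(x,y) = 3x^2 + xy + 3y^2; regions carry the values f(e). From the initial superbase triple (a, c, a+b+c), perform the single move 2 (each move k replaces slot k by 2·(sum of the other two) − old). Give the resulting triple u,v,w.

start (3,3,7) = (f(1,0),f(0,1),f(1,1))
replace slot 2: 2·(3+7) − 3 = 17 → (3,17,7)

3,17,7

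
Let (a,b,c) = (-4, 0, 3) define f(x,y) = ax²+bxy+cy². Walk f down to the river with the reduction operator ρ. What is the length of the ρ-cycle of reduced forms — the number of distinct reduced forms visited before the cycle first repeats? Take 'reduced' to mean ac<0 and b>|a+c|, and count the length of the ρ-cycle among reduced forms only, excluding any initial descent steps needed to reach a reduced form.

D = 48, ⌊√D⌋ = 6
descent: ρ → (3,6,-1)  [lands on river]
river: ρ → (-1,6,3)
ρ-cycle length = 2 (tail of 1 descent step not counted)

2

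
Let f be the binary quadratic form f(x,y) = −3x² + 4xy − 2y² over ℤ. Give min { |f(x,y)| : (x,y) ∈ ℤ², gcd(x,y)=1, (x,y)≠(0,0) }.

translate: b→2 (≡-4 mod 6), so (3,-4,2)→(3,2,1)
flip: (3,2,1)→(1,-2,3)
translate: b→0 (≡-2 mod 2), so (1,-2,3)→(1,0,2)
reduced (well bottom): (1,0,2) with a≤c, −a<b≤a
well minimum |f| = |-1| = 1 (negative-definite)

1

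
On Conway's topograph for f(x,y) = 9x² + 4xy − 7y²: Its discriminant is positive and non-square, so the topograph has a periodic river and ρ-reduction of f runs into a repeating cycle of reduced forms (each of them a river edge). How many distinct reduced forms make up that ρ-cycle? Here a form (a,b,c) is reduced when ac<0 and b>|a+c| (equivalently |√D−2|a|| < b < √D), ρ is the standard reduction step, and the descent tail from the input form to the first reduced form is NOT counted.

D = 268, ⌊√D⌋ = 16
river: ρ → (-7,10,6)
river: ρ → (6,14,-3)
river: ρ → (-3,16,1)
river: ρ → (1,16,-3)
river: ρ → (-3,14,6)
river: ρ → (6,10,-7)
river: ρ → (-7,4,9)
river: ρ → (9,14,-2)
river: ρ → (-2,14,9)
river: ρ → (9,4,-7)
ρ-cycle length = 10 (tail of 0 descent steps not counted)

10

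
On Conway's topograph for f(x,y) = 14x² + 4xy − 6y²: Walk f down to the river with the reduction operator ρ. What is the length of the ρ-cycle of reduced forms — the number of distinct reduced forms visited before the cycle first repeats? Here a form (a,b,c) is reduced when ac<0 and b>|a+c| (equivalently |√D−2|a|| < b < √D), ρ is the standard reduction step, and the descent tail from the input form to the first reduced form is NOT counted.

D = 352, ⌊√D⌋ = 18
descent: ρ → (-6,8,12)  [lands on river]
river: ρ → (12,16,-2)
river: ρ → (-2,16,12)
river: ρ → (12,8,-6)
river: ρ → (-6,16,4)
river: ρ → (4,16,-6)
ρ-cycle length = 6 (tail of 1 descent step not counted)

6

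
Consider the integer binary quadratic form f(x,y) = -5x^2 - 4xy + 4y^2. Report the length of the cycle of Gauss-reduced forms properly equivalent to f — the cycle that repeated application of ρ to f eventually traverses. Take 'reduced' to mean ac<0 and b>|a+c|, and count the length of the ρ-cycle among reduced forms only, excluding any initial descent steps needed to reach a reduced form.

D = 96, ⌊√D⌋ = 9
descent: ρ → (4,4,-5)  [lands on river]
river: ρ → (-5,6,3)
river: ρ → (3,6,-5)
river: ρ → (-5,4,4)
ρ-cycle length = 4 (tail of 1 descent step not counted)

4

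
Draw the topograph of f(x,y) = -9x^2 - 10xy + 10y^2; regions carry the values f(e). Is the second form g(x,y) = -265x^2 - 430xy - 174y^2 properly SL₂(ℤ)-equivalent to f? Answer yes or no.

D₁ = 460, D₂ = 460
river cycle of f (length 10): (10, 10, -9), (-9, 8, 11), (11, 14, -6), (-6, 10, 15), (15, 20, -1), (-1, 20, 15), (15, 10, -6), (-6, 14, 11), (11, 8, -9), (-9, 10, 10)
river cycle of g (length 10): (-9, 8, 11), (11, 14, -6), (-6, 10, 15), (15, 20, -1), (-1, 20, 15), (15, 10, -6), (-6, 14, 11), (11, 8, -9), (-9, 10, 10), (10, 10, -9)
cycles coincide ⇒ equivalent

yes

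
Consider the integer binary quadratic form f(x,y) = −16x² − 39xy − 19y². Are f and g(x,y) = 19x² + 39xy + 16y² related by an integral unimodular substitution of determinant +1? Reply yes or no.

D₁ = 305, D₂ = 305
river cycle of f (length 4): (4, 15, -5), (-5, 15, 4), (4, 17, -1), (-1, 17, 4)
river cycle of g (length 4): (-4, 15, 5), (5, 15, -4), (-4, 17, 1), (1, 17, -4)
cycles differ ⇒ inequivalent

no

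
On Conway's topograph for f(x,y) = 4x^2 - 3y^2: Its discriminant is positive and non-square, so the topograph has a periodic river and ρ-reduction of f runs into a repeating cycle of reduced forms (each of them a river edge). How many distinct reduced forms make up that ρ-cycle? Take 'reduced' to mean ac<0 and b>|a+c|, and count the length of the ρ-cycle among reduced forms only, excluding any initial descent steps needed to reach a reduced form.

D = 48, ⌊√D⌋ = 6
descent: ρ → (-3,6,1)  [lands on river]
river: ρ → (1,6,-3)
ρ-cycle length = 2 (tail of 1 descent step not counted)

2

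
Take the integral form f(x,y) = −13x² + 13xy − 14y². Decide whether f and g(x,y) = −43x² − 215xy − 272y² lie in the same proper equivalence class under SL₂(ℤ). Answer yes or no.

D₁ = -559, D₂ = -559
f is negative-definite; reduce −f:
−f: translate: b→13 (≡-13 mod 26), so (13,-13,14)→(13,13,14)
−f: reduced (well bottom): (13,13,14) with a≤c, −a<b≤a
flip sign back: reduced form of f is (-13,-13,-14)
g is negative-definite; reduce −g:
−g: translate: b→43 (≡215 mod 86), so (43,215,272)→(43,43,14)
−g: flip: (43,43,14)→(14,-43,43)
−g: translate: b→13 (≡-43 mod 28), so (14,-43,43)→(14,13,13)
−g: flip: (14,13,13)→(13,-13,14)
−g: translate: b→13 (≡-13 mod 26), so (13,-13,14)→(13,13,14)
−g: reduced (well bottom): (13,13,14) with a≤c, −a<b≤a
flip sign back: reduced form of g is (-13,-13,-14)
reduced forms (-13, -13, -14) vs (-13, -13, -14) ⇒ equivalent

yes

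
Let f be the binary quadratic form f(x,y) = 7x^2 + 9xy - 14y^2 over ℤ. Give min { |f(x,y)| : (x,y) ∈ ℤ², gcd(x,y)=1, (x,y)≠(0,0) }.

river: ρ → (-14,19,2)
river: ρ → (2,21,-4)
river: ρ → (-4,19,7)
river: ρ → (7,9,-14)
closes: descent 0, river 4
min |a| on river = 2

2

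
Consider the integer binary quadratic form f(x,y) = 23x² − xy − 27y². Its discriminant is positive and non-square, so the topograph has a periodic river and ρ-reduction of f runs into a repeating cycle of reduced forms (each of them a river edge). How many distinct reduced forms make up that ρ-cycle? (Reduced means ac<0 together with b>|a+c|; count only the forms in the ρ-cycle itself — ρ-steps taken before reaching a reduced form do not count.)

D = 2485, ⌊√D⌋ = 49
descent: ρ → (-27,1,23)
descent: ρ → (23,45,-5)  [lands on river]
river: ρ → (-5,45,23)
river: ρ → (23,47,-3)
river: ρ → (-3,49,7)
river: ρ → (7,49,-3)
river: ρ → (-3,47,23)
ρ-cycle length = 6 (tail of 2 descent steps not counted)

6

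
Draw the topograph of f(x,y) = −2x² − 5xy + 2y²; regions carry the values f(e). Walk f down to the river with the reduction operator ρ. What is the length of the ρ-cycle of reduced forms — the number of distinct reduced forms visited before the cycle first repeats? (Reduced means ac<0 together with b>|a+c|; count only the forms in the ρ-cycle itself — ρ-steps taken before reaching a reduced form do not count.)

D = 41, ⌊√D⌋ = 6
descent: ρ → (2,5,-2)  [lands on river]
river: ρ → (-2,3,4)
river: ρ → (4,5,-1)
river: ρ → (-1,5,4)
river: ρ → (4,3,-2)
river: ρ → (-2,5,2)
river: ρ → (2,3,-4)
river: ρ → (-4,5,1)
river: ρ → (1,5,-4)
river: ρ → (-4,3,2)
ρ-cycle length = 10 (tail of 1 descent step not counted)

10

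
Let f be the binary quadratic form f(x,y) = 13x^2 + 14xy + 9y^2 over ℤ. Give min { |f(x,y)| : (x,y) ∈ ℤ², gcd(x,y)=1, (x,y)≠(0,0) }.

translate: b→-12 (≡14 mod 26), so (13,14,9)→(13,-12,8)
flip: (13,-12,8)→(8,12,13)
translate: b→-4 (≡12 mod 16), so (8,12,13)→(8,-4,9)
reduced (well bottom): (8,-4,9) with a≤c, −a<b≤a
well minimum = a = 8

8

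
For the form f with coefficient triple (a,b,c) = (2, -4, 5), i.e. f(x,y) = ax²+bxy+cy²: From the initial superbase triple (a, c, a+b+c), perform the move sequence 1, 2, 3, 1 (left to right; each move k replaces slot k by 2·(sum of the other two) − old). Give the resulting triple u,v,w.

start (2,5,3) = (f(1,0),f(0,1),f(1,1))
replace slot 1: 2·(5+3) − 2 = 14 → (14,5,3)
replace slot 2: 2·(14+3) − 5 = 29 → (14,29,3)
replace slot 3: 2·(14+29) − 3 = 83 → (14,29,83)
replace slot 1: 2·(29+83) − 14 = 210 → (210,29,83)

210,29,83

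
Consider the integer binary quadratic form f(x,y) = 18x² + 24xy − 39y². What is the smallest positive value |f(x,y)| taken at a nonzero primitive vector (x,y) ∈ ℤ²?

river: ρ → (-39,54,3)
river: ρ → (3,54,-39)
river: ρ → (-39,24,18)
river: ρ → (18,48,-15)
river: ρ → (-15,42,27)
river: ρ → (27,12,-30)
river: ρ → (-30,48,9)
river: ρ → (9,42,-45)
river: ρ → (-45,48,6)
river: ρ → (6,48,-45)
river: ρ → (-45,42,9)
river: ρ → (9,48,-30)
river: ρ → (-30,12,27)
river: ρ → (27,42,-15)
river: ρ → (-15,48,18)
river: ρ → (18,24,-39)
closes: descent 0, river 16
min |a| on river = 3

3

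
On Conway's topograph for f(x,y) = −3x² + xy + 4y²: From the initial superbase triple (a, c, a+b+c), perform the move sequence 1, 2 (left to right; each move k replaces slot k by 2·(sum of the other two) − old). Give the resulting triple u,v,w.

start (-3,4,2) = (f(1,0),f(0,1),f(1,1))
replace slot 1: 2·(4+2) − (-3) = 15 → (15,4,2)
replace slot 2: 2·(15+2) − 4 = 30 → (15,30,2)

15,30,2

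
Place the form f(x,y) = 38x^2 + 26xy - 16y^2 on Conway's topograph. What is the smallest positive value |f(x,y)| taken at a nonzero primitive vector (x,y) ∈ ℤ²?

river: ρ → (-16,38,26)
river: ρ → (26,14,-28)
river: ρ → (-28,42,12)
river: ρ → (12,54,-4)
river: ρ → (-4,50,38)
river: ρ → (38,26,-16)
closes: descent 0, river 6
min |a| on river = 4

4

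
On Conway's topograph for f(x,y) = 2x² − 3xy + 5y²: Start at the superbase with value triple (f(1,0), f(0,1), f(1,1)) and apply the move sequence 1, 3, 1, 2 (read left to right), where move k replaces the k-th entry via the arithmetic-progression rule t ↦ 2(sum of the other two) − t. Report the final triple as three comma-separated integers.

start (2,5,4) = (f(1,0),f(0,1),f(1,1))
replace slot 1: 2·(5+4) − 2 = 16 → (16,5,4)
replace slot 3: 2·(16+5) − 4 = 38 → (16,5,38)
replace slot 1: 2·(5+38) − 16 = 70 → (70,5,38)
replace slot 2: 2·(70+38) − 5 = 211 → (70,211,38)

70,211,38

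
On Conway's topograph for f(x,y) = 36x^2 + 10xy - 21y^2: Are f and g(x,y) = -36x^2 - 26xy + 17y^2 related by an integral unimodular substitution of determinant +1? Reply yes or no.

D₁ = 3124, D₂ = 3124
river cycle of f (length 18): (-21, 32, 25), (25, 18, -28), (-28, 38, 15), (15, 52, -7), (-7, 46, 36), (36, 26, -17), (-17, 42, 20), (20, 38, -21), (-21, 46, 12), (12, 50, -13), … (8 more)
river cycle of g (length 18): (17, 26, -36), (-36, 46, 7), (7, 52, -15), (-15, 38, 28), (28, 18, -25), (-25, 32, 21), (21, 52, -5), (-5, 48, 41), (41, 34, -12), (-12, 38, 35), … (8 more)
cycles differ ⇒ inequivalent

no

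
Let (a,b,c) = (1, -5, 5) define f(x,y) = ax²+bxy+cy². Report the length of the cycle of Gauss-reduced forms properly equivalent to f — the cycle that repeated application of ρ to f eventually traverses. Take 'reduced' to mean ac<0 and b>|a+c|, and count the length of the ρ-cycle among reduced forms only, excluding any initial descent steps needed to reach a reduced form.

D = 5, ⌊√D⌋ = 2
descent: ρ → (5,5,1)
descent: ρ → (1,1,-1)  [lands on river]
river: ρ → (-1,1,1)
ρ-cycle length = 2 (tail of 2 descent steps not counted)

2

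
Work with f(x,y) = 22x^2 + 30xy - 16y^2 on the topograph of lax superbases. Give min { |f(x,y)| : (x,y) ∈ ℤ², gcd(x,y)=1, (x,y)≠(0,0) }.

river: ρ → (-16,34,18)
river: ρ → (18,38,-12)
river: ρ → (-12,34,24)
river: ρ → (24,14,-22)
river: ρ → (-22,30,16)
river: ρ → (16,34,-18)
river: ρ → (-18,38,12)
river: ρ → (12,34,-24)
river: ρ → (-24,14,22)
river: ρ → (22,30,-16)
closes: descent 0, river 10
min |a| on river = 12

12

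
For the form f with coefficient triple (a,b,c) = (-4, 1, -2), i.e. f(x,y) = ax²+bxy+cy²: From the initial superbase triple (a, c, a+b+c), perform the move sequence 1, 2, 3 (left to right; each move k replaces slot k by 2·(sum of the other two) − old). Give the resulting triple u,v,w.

start (-4,-2,-5) = (f(1,0),f(0,1),f(1,1))
replace slot 1: 2·((-2)+(-5)) − (-4) = -10 → (-10,-2,-5)
replace slot 2: 2·((-10)+(-5)) − (-2) = -28 → (-10,-28,-5)
replace slot 3: 2·((-10)+(-28)) − (-5) = -71 → (-10,-28,-71)

-10,-28,-71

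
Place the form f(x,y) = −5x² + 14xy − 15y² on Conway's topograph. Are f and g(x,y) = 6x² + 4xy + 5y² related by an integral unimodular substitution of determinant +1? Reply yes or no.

D₁ = -104, D₂ = -104
f is negative-definite; reduce −f:
−f: translate: b→-4 (≡-14 mod 10), so (5,-14,15)→(5,-4,6)
−f: reduced (well bottom): (5,-4,6) with a≤c, −a<b≤a
flip sign back: reduced form of f is (-5,4,-6)
g: flip: (6,4,5)→(5,-4,6)
g: reduced (well bottom): (5,-4,6) with a≤c, −a<b≤a
reduced forms (-5, 4, -6) vs (5, -4, 6) ⇒ inequivalent

no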